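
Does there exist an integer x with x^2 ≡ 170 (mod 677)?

no

(170/677)
  = -(85/677)    [677 ≡ 5 mod 8 ⇒ (2/677) = -1]
  = -(677/85)    [QR: 85 ≡ 1 mod 4, sign kept]
  = -(82/85)    [677 ≡ 82 mod 85]
  = (41/85)    [85 ≡ 5 mod 8 ⇒ (2/85) = -1]
  = (85/41)    [QR: 41 ≡ 1 mod 4, sign kept]
  = (3/41)    [85 ≡ 3 mod 41]
  = (41/3)    [QR: 41 ≡ 1 mod 4, sign kept]
  = (2/3)    [41 ≡ 2 mod 3]
  = -(1/3)    [3 ≡ 3 mod 8 ⇒ (2/3) = -1]
  = -1    [(1/3) = 1]
The Legendre symbol is -1, so x^2 ≡ 170 (mod 677) has no solution.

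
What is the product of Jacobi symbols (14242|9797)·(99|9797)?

By multiplicativity, (14242·99|9797) = (14242|9797)·(99|9797).
First factor (14242|9797):
Reduce the numerator: 14242 ≡ 4445 (mod 9797), so (14242|9797) = (4445|9797).
4445 ≡ 1 (mod 4), so quadratic reciprocity gives (4445|9797) = (9797|4445). Reduce: 9797 ≡ 907 (mod 4445). Now have (907|4445).
4445 ≡ 1 (mod 4), so quadratic reciprocity gives (907|4445) = (4445|907). Reduce: 4445 ≡ 817 (mod 907). Now have (817|907).
817 ≡ 1 (mod 4), so quadratic reciprocity gives (817|907) = (907|817). Reduce: 907 ≡ 90 (mod 817). Now have (90|817).
Factor out 2: 90 = 2·45. Since 817 ≡ 1 (mod 8), (2|817) = +1. Now have (45|817).
45 ≡ 1 (mod 4), so quadratic reciprocity gives (45|817) = (817|45). Reduce: 817 ≡ 7 (mod 45). Now have (7|45).
45 ≡ 1 (mod 4), so quadratic reciprocity gives (7|45) = (45|7). Reduce: 45 ≡ 3 (mod 7). Now have (3|7).
Both 3 ≡ 3 and 7 ≡ 3 (mod 4), so reciprocity gives (3|7) = -(7|3). Reduce: 7 ≡ 1 (mod 3). Now have -(1|3).
(1|3) = 1. Collecting the sign factors: -1.
Second factor (99|9797):
9797 ≡ 1 (mod 4), so quadratic reciprocity gives (99|9797) = (9797|99). Reduce: 9797 ≡ 95 (mod 99). Now have (95|99).
Both 95 ≡ 3 and 99 ≡ 3 (mod 4), so reciprocity gives (95|99) = -(99|95). Reduce: 99 ≡ 4 (mod 95). Now have -(4|95).
Factor out 2: 4 = 2^2. Since 95 ≡ 7 (mod 8), (2|95) = +1, and (2|95)^2 = +1. Now have -(1|95).
(1|95) = 1. Collecting the sign factors: -1.
Product: (-1)·(-1) = 1.

1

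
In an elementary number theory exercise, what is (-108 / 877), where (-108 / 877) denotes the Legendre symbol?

Reduce the numerator: -108 ≡ 769 (mod 877), so (-108 / 877) = (769 / 877).
769 ≡ 1 (mod 4), so quadratic reciprocity gives (769 / 877) = (877 / 769). Reduce: 877 ≡ 108 (mod 769). Now have (108 / 769).
Factor out 2: 108 = 2^2·27. Since 769 ≡ 1 (mod 8), (2 / 769) = +1, and (2 / 769)^2 = +1. Now have (27 / 769).
769 ≡ 1 (mod 4), so quadratic reciprocity gives (27 / 769) = (769 / 27). Reduce: 769 ≡ 13 (mod 27). Now have (13 / 27).
13 ≡ 1 (mod 4), so quadratic reciprocity gives (13 / 27) = (27 / 13). Reduce: 27 ≡ 1 (mod 13). Now have (1 / 13).
(1 / 13) = 1. Collecting the sign factors: 1.

1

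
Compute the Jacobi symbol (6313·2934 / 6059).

1

By multiplicativity, (6313·2934 / 6059) = (6313 / 6059)·(2934 / 6059).
First factor (6313 / 6059):
Reduce the numerator: 6313 ≡ 254 (mod 6059), so (6313 / 6059) = (254 / 6059).
Factor out 2: 254 = 2·127. Since 6059 ≡ 3 (mod 8), (2 / 6059) = -1. Now have -(127 / 6059).
Both 127 ≡ 3 and 6059 ≡ 3 (mod 4), so reciprocity gives (127 / 6059) = -(6059 / 127). Reduce: 6059 ≡ 90 (mod 127). Now have (90 / 127).
Factor out 2: 90 = 2·45. Since 127 ≡ 7 (mod 8), (2 / 127) = +1. Now have (45 / 127).
45 ≡ 1 (mod 4), so quadratic reciprocity gives (45 / 127) = (127 / 45). Reduce: 127 ≡ 37 (mod 45). Now have (37 / 45).
37 ≡ 1 (mod 4), so quadratic reciprocity gives (37 / 45) = (45 / 37). Reduce: 45 ≡ 8 (mod 37). Now have (8 / 37).
Factor out 2: 8 = 2^3. Since 37 ≡ 5 (mod 8), (2 / 37) = -1, and (2 / 37)^3 = -1. Now have -(1 / 37).
(1 / 37) = 1. Collecting the sign factors: -1.
Second factor (2934 / 6059):
Factor out 2: 2934 = 2·1467. Since 6059 ≡ 3 (mod 8), (2 / 6059) = -1. Now have -(1467 / 6059).
Both 1467 ≡ 3 and 6059 ≡ 3 (mod 4), so reciprocity gives (1467 / 6059) = -(6059 / 1467). Reduce: 6059 ≡ 191 (mod 1467). Now have (191 / 1467).
Both 191 ≡ 3 and 1467 ≡ 3 (mod 4), so reciprocity gives (191 / 1467) = -(1467 / 191). Reduce: 1467 ≡ 130 (mod 191). Now have -(130 / 191).
Factor out 2: 130 = 2·65. Since 191 ≡ 7 (mod 8), (2 / 191) = +1. Now have -(65 / 191).
65 ≡ 1 (mod 4), so quadratic reciprocity gives (65 / 191) = (191 / 65). Reduce: 191 ≡ 61 (mod 65). Now have -(61 / 65).
61 ≡ 1 (mod 4), so quadratic reciprocity gives (61 / 65) = (65 / 61). Reduce: 65 ≡ 4 (mod 61). Now have -(4 / 61).
Factor out 2: 4 = 2^2. Since 61 ≡ 5 (mod 8), (2 / 61) = -1, and (2 / 61)^2 = +1. Now have -(1 / 61).
(1 / 61) = 1. Collecting the sign factors: -1.
Product: (-1)·(-1) = 1.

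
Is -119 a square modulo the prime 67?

yes

Pull out -1: (-119/67) = (-1/67)·(119/67). Since 67 ≡ 3 (mod 4), (-1/67) = -1. Now have -(119/67).
Reduce the numerator: 119 ≡ 52 (mod 67), so (119/67) = (52/67).
Factor out 2: 52 = 2^2·13. Since 67 ≡ 3 (mod 8), (2/67) = -1, and (2/67)^2 = +1. Now have -(13/67).
13 ≡ 1 (mod 4), so quadratic reciprocity gives (13/67) = (67/13). Reduce: 67 ≡ 2 (mod 13). Now have -(2/13).
Factor out 2: 2 = 2. Since 13 ≡ 5 (mod 8), (2/13) = -1. Now have (1/13).
(1/13) = 1. Collecting the sign factors: 1.
The Legendre symbol is 1, so x^2 ≡ -119 (mod 67) has solution.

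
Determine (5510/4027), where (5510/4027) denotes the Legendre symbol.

(5510/4027)
  = (1483/4027)    [5510 ≡ 1483 mod 4027]
  = -(4027/1483)    [QR: both ≡ 3 mod 4, sign flips]
  = -(1061/1483)    [4027 ≡ 1061 mod 1483]
  = -(1483/1061)    [QR: 1061 ≡ 1 mod 4, sign kept]
  = -(422/1061)    [1483 ≡ 422 mod 1061]
  = (211/1061)    [1061 ≡ 5 mod 8 ⇒ (2/1061) = -1]
  = (1061/211)    [QR: 1061 ≡ 1 mod 4, sign kept]
  = (6/211)    [1061 ≡ 6 mod 211]
  = -(3/211)    [211 ≡ 3 mod 8 ⇒ (2/211) = -1]
  = (211/3)    [QR: both ≡ 3 mod 4, sign flips]
  = (1/3)    [211 ≡ 1 mod 3]
  = 1    [(1/3) = 1]

1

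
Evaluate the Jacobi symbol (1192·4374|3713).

By multiplicativity, (1192·4374|3713) = (1192|3713)·(4374|3713).
First factor (1192|3713):
Factor out 2: 1192 = 2^3·149. Since 3713 ≡ 1 (mod 8), (2|3713) = +1, and (2|3713)^3 = +1. Now have (149|3713).
149 ≡ 1 (mod 4), so quadratic reciprocity gives (149|3713) = (3713|149). Reduce: 3713 ≡ 137 (mod 149). Now have (137|149).
137 ≡ 1 (mod 4), so quadratic reciprocity gives (137|149) = (149|137). Reduce: 149 ≡ 12 (mod 137). Now have (12|137).
Factor out 2: 12 = 2^2·3. Since 137 ≡ 1 (mod 8), (2|137) = +1, and (2|137)^2 = +1. Now have (3|137).
137 ≡ 1 (mod 4), so quadratic reciprocity gives (3|137) = (137|3). Reduce: 137 ≡ 2 (mod 3). Now have (2|3).
Factor out 2: 2 = 2. Since 3 ≡ 3 (mod 8), (2|3) = -1. Now have -(1|3).
(1|3) = 1. Collecting the sign factors: -1.
Second factor (4374|3713):
Reduce the numerator: 4374 ≡ 661 (mod 3713), so (4374|3713) = (661|3713).
661 ≡ 1 (mod 4), so quadratic reciprocity gives (661|3713) = (3713|661). Reduce: 3713 ≡ 408 (mod 661). Now have (408|661).
Factor out 2: 408 = 2^3·51. Since 661 ≡ 5 (mod 8), (2|661) = -1, and (2|661)^3 = -1. Now have -(51|661).
661 ≡ 1 (mod 4), so quadratic reciprocity gives (51|661) = (661|51). Reduce: 661 ≡ 49 (mod 51). Now have -(49|51).
49 ≡ 1 (mod 4), so quadratic reciprocity gives (49|51) = (51|49). Reduce: 51 ≡ 2 (mod 49). Now have -(2|49).
Factor out 2: 2 = 2. Since 49 ≡ 1 (mod 8), (2|49) = +1. Now have -(1|49).
(1|49) = 1. Collecting the sign factors: -1.
Product: (-1)·(-1) = 1.

1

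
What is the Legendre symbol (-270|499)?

Reduce the numerator: -270 ≡ 229 (mod 499), so (-270|499) = (229|499).
229 ≡ 1 (mod 4), so quadratic reciprocity gives (229|499) = (499|229). Reduce: 499 ≡ 41 (mod 229). Now have (41|229).
41 ≡ 1 (mod 4), so quadratic reciprocity gives (41|229) = (229|41). Reduce: 229 ≡ 24 (mod 41). Now have (24|41).
Factor out 2: 24 = 2^3·3. Since 41 ≡ 1 (mod 8), (2|41) = +1, and (2|41)^3 = +1. Now have (3|41).
41 ≡ 1 (mod 4), so quadratic reciprocity gives (3|41) = (41|3). Reduce: 41 ≡ 2 (mod 3). Now have (2|3).
Factor out 2: 2 = 2. Since 3 ≡ 3 (mod 8), (2|3) = -1. Now have -(1|3).
(1|3) = 1. Collecting the sign factors: -1.

-1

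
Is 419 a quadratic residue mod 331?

(419/331)
  = (88/331)    [419 ≡ 88 mod 331]
  = -(11/331)    [331 ≡ 3 mod 8 ⇒ (2/331)^3 = -1]
  = (331/11)    [QR: both ≡ 3 mod 4, sign flips]
  = (1/11)    [331 ≡ 1 mod 11]
  = 1    [(1/11) = 1]
(419/331) = 1, and 331 is prime, so 419 is a quadratic residue mod 331.

yes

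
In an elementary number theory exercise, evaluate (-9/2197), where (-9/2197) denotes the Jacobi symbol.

1

Pull out -1: (-9/2197) = (-1/2197)·(9/2197). Since 2197 ≡ 1 (mod 4), (-1/2197) = +1. Now have (9/2197).
9 ≡ 1 (mod 4), so quadratic reciprocity gives (9/2197) = (2197/9). Reduce: 2197 ≡ 1 (mod 9). Now have (1/9).
(1/9) = 1. Collecting the sign factors: 1.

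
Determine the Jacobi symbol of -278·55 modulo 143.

By multiplicativity, (-278·55|143) = (-278|143)·(55|143).
First factor (-278|143):
Pull out -1: (-278|143) = (-1|143)·(278|143). Since 143 ≡ 3 (mod 4), (-1|143) = -1. Now have -(278|143).
Reduce the numerator: 278 ≡ 135 (mod 143), so (278|143) = (135|143).
Both 135 ≡ 3 and 143 ≡ 3 (mod 4), so reciprocity gives (135|143) = -(143|135). Reduce: 143 ≡ 8 (mod 135). Now have (8|135).
Factor out 2: 8 = 2^3. Since 135 ≡ 7 (mod 8), (2|135) = +1, and (2|135)^3 = +1. Now have (1|135).
(1|135) = 1. Collecting the sign factors: 1.
Second factor (55|143):
Both 55 ≡ 3 and 143 ≡ 3 (mod 4), so reciprocity gives (55|143) = -(143|55). Reduce: 143 ≡ 33 (mod 55). Now have -(33|55).
33 ≡ 1 (mod 4), so quadratic reciprocity gives (33|55) = (55|33). Reduce: 55 ≡ 22 (mod 33). Now have -(22|33).
Factor out 2: 22 = 2·11. Since 33 ≡ 1 (mod 8), (2|33) = +1. Now have -(11|33).
33 ≡ 1 (mod 4), so quadratic reciprocity gives (11|33) = (33|11). Reduce: 33 ≡ 0 (mod 11). Now have -(0|11).
The numerator is now 0 with denominator 11 > 1: the symbol is 0.
Product: (1)·(0) = 0.

0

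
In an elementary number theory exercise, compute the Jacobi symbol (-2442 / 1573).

Pull out -1: (-2442 / 1573) = (-1 / 1573)·(2442 / 1573). Since 1573 ≡ 1 (mod 4), (-1 / 1573) = +1. Now have (2442 / 1573).
Reduce the numerator: 2442 ≡ 869 (mod 1573), so (2442 / 1573) = (869 / 1573).
869 ≡ 1 (mod 4), so quadratic reciprocity gives (869 / 1573) = (1573 / 869). Reduce: 1573 ≡ 704 (mod 869). Now have (704 / 869).
Factor out 2: 704 = 2^6·11. Since 869 ≡ 5 (mod 8), (2 / 869) = -1, and (2 / 869)^6 = +1. Now have (11 / 869).
869 ≡ 1 (mod 4), so quadratic reciprocity gives (11 / 869) = (869 / 11). Reduce: 869 ≡ 0 (mod 11). Now have (0 / 11).
The numerator is now 0 with denominator 11 > 1: the symbol is 0.

0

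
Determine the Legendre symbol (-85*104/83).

1

By multiplicativity, (-85·104/83) = (-85/83)·(104/83).
First factor (-85/83):
(-85/83)
  = -(85/83)    [83 ≡ 3 mod 4 ⇒ (-1/83) = -1]
  = -(2/83)    [85 ≡ 2 mod 83]
  = (1/83)    [83 ≡ 3 mod 8 ⇒ (2/83) = -1]
  = 1    [(1/83) = 1]
Second factor (104/83):
(104/83)
  = (21/83)    [104 ≡ 21 mod 83]
  = (83/21)    [QR: 21 ≡ 1 mod 4, sign kept]
  = (20/21)    [83 ≡ 20 mod 21]
  = (5/21)    [21 ≡ 5 mod 8 ⇒ (2/21)^2 = +1]
  = (21/5)    [QR: 5 ≡ 1 mod 4, sign kept]
  = (1/5)    [21 ≡ 1 mod 5]
  = 1    [(1/5) = 1]
Product: (1)·(1) = 1.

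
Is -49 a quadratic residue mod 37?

Reduce the numerator: -49 ≡ 25 (mod 37), so (-49/37) = (25/37).
25 ≡ 1 (mod 4), so quadratic reciprocity gives (25/37) = (37/25). Reduce: 37 ≡ 12 (mod 25). Now have (12/25).
Factor out 2: 12 = 2^2·3. Since 25 ≡ 1 (mod 8), (2/25) = +1, and (2/25)^2 = +1. Now have (3/25).
25 ≡ 1 (mod 4), so quadratic reciprocity gives (3/25) = (25/3). Reduce: 25 ≡ 1 (mod 3). Now have (1/3).
(1/3) = 1. Collecting the sign factors: 1.
(-49/37) = 1, and 37 is prime, so -49 is a quadratic residue mod 37.

yes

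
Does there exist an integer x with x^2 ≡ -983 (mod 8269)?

no

(-983/8269)
  = (7286/8269)    [-983 ≡ 7286 mod 8269]
  = -(3643/8269)    [8269 ≡ 5 mod 8 ⇒ (2/8269) = -1]
  = -(8269/3643)    [QR: 8269 ≡ 1 mod 4, sign kept]
  = -(983/3643)    [8269 ≡ 983 mod 3643]
  = (3643/983)    [QR: both ≡ 3 mod 4, sign flips]
  = (694/983)    [3643 ≡ 694 mod 983]
  = (347/983)    [983 ≡ 7 mod 8 ⇒ (2/983) = +1]
  = -(983/347)    [QR: both ≡ 3 mod 4, sign flips]
  = -(289/347)    [983 ≡ 289 mod 347]
  = -(347/289)    [QR: 289 ≡ 1 mod 4, sign kept]
  = -(58/289)    [347 ≡ 58 mod 289]
  = -(29/289)    [289 ≡ 1 mod 8 ⇒ (2/289) = +1]
  = -(289/29)    [QR: 29 ≡ 1 mod 4, sign kept]
  = -(28/29)    [289 ≡ 28 mod 29]
  = -(7/29)    [29 ≡ 5 mod 8 ⇒ (2/29)^2 = +1]
  = -(29/7)    [QR: 29 ≡ 1 mod 4, sign kept]
  = -(1/7)    [29 ≡ 1 mod 7]
  = -1    [(1/7) = 1]
(-983/8269) = -1, and 8269 is prime, so -983 is not a quadratic residue mod 8269.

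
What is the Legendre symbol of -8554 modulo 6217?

-1

Reduce the numerator: -8554 ≡ 3880 (mod 6217), so (-8554 / 6217) = (3880 / 6217).
Factor out 2: 3880 = 2^3·485. Since 6217 ≡ 1 (mod 8), (2 / 6217) = +1, and (2 / 6217)^3 = +1. Now have (485 / 6217).
485 ≡ 1 (mod 4), so quadratic reciprocity gives (485 / 6217) = (6217 / 485). Reduce: 6217 ≡ 397 (mod 485). Now have (397 / 485).
397 ≡ 1 (mod 4), so quadratic reciprocity gives (397 / 485) = (485 / 397). Reduce: 485 ≡ 88 (mod 397). Now have (88 / 397).
Factor out 2: 88 = 2^3·11. Since 397 ≡ 5 (mod 8), (2 / 397) = -1, and (2 / 397)^3 = -1. Now have -(11 / 397).
397 ≡ 1 (mod 4), so quadratic reciprocity gives (11 / 397) = (397 / 11). Reduce: 397 ≡ 1 (mod 11). Now have -(1 / 11).
(1 / 11) = 1. Collecting the sign factors: -1.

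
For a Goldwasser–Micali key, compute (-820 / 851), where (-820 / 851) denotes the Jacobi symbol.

-1

(-820 / 851)
  = (31 / 851)    [-820 ≡ 31 mod 851]
  = -(851 / 31)    [QR: both ≡ 3 mod 4, sign flips]
  = -(14 / 31)    [851 ≡ 14 mod 31]
  = -(7 / 31)    [31 ≡ 7 mod 8 ⇒ (2 / 31) = +1]
  = (31 / 7)    [QR: both ≡ 3 mod 4, sign flips]
  = (3 / 7)    [31 ≡ 3 mod 7]
  = -(7 / 3)    [QR: both ≡ 3 mod 4, sign flips]
  = -(1 / 3)    [7 ≡ 1 mod 3]
  = -1    [(1 / 3) = 1]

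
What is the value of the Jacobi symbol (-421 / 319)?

(-421 / 319)
  = (217 / 319)    [-421 ≡ 217 mod 319]
  = (319 / 217)    [QR: 217 ≡ 1 mod 4, sign kept]
  = (102 / 217)    [319 ≡ 102 mod 217]
  = (51 / 217)    [217 ≡ 1 mod 8 ⇒ (2 / 217) = +1]
  = (217 / 51)    [QR: 217 ≡ 1 mod 4, sign kept]
  = (13 / 51)    [217 ≡ 13 mod 51]
  = (51 / 13)    [QR: 13 ≡ 1 mod 4, sign kept]
  = (12 / 13)    [51 ≡ 12 mod 13]
  = (3 / 13)    [13 ≡ 5 mod 8 ⇒ (2 / 13)^2 = +1]
  = (13 / 3)    [QR: 13 ≡ 1 mod 4, sign kept]
  = (1 / 3)    [13 ≡ 1 mod 3]
  = 1    [(1 / 3) = 1]

1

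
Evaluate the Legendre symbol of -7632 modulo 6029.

1

(-7632/6029)
  = (4426/6029)    [-7632 ≡ 4426 mod 6029]
  = -(2213/6029)    [6029 ≡ 5 mod 8 ⇒ (2/6029) = -1]
  = -(6029/2213)    [QR: 2213 ≡ 1 mod 4, sign kept]
  = -(1603/2213)    [6029 ≡ 1603 mod 2213]
  = -(2213/1603)    [QR: 2213 ≡ 1 mod 4, sign kept]
  = -(610/1603)    [2213 ≡ 610 mod 1603]
  = (305/1603)    [1603 ≡ 3 mod 8 ⇒ (2/1603) = -1]
  = (1603/305)    [QR: 305 ≡ 1 mod 4, sign kept]
  = (78/305)    [1603 ≡ 78 mod 305]
  = (39/305)    [305 ≡ 1 mod 8 ⇒ (2/305) = +1]
  = (305/39)    [QR: 305 ≡ 1 mod 4, sign kept]
  = (32/39)    [305 ≡ 32 mod 39]
  = (1/39)    [39 ≡ 7 mod 8 ⇒ (2/39)^5 = +1]
  = 1    [(1/39) = 1]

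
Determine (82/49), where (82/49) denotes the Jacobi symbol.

1

Reduce the numerator: 82 ≡ 33 (mod 49), so (82/49) = (33/49).
33 ≡ 1 (mod 4), so quadratic reciprocity gives (33/49) = (49/33). Reduce: 49 ≡ 16 (mod 33). Now have (16/33).
Factor out 2: 16 = 2^4. Since 33 ≡ 1 (mod 8), (2/33) = +1, and (2/33)^4 = +1. Now have (1/33).
(1/33) = 1. Collecting the sign factors: 1.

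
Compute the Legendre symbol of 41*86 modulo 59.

By multiplicativity, (41·86/59) = (41/59)·(86/59).
First factor (41/59):
(41/59)
  = (59/41)    [QR: 41 ≡ 1 mod 4, sign kept]
  = (18/41)    [59 ≡ 18 mod 41]
  = (9/41)    [41 ≡ 1 mod 8 ⇒ (2/41) = +1]
  = (41/9)    [QR: 9 ≡ 1 mod 4, sign kept]
  = (5/9)    [41 ≡ 5 mod 9]
  = (9/5)    [QR: 5 ≡ 1 mod 4, sign kept]
  = (4/5)    [9 ≡ 4 mod 5]
  = (1/5)    [5 ≡ 5 mod 8 ⇒ (2/5)^2 = +1]
  = 1    [(1/5) = 1]
Second factor (86/59):
(86/59)
  = (27/59)    [86 ≡ 27 mod 59]
  = -(59/27)    [QR: both ≡ 3 mod 4, sign flips]
  = -(5/27)    [59 ≡ 5 mod 27]
  = -(27/5)    [QR: 5 ≡ 1 mod 4, sign kept]
  = -(2/5)    [27 ≡ 2 mod 5]
  = (1/5)    [5 ≡ 5 mod 8 ⇒ (2/5) = -1]
  = 1    [(1/5) = 1]
Product: (1)·(1) = 1.

1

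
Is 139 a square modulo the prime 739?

no

(139|739)
  = -(739|139)    [QR: both ≡ 3 mod 4, sign flips]
  = -(44|139)    [739 ≡ 44 mod 139]
  = -(11|139)    [139 ≡ 3 mod 8 ⇒ (2|139)^2 = +1]
  = (139|11)    [QR: both ≡ 3 mod 4, sign flips]
  = (7|11)    [139 ≡ 7 mod 11]
  = -(11|7)    [QR: both ≡ 3 mod 4, sign flips]
  = -(4|7)    [11 ≡ 4 mod 7]
  = -(1|7)    [7 ≡ 7 mod 8 ⇒ (2|7)^2 = +1]
  = -1    [(1|7) = 1]
The Legendre symbol is -1, so x^2 ≡ 139 (mod 739) has no solution.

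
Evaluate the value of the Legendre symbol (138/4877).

1

Factor out 2: 138 = 2·69. Since 4877 ≡ 5 (mod 8), (2/4877) = -1. Now have -(69/4877).
69 ≡ 1 (mod 4), so quadratic reciprocity gives (69/4877) = (4877/69). Reduce: 4877 ≡ 47 (mod 69). Now have -(47/69).
69 ≡ 1 (mod 4), so quadratic reciprocity gives (47/69) = (69/47). Reduce: 69 ≡ 22 (mod 47). Now have -(22/47).
Factor out 2: 22 = 2·11. Since 47 ≡ 7 (mod 8), (2/47) = +1. Now have -(11/47).
Both 11 ≡ 3 and 47 ≡ 3 (mod 4), so reciprocity gives (11/47) = -(47/11). Reduce: 47 ≡ 3 (mod 11). Now have (3/11).
Both 3 ≡ 3 and 11 ≡ 3 (mod 4), so reciprocity gives (3/11) = -(11/3). Reduce: 11 ≡ 2 (mod 3). Now have -(2/3).
Factor out 2: 2 = 2. Since 3 ≡ 3 (mod 8), (2/3) = -1. Now have (1/3).
(1/3) = 1. Collecting the sign factors: 1.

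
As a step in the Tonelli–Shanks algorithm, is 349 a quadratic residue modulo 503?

no

349 ≡ 1 (mod 4), so quadratic reciprocity gives (349|503) = (503|349). Reduce: 503 ≡ 154 (mod 349). Now have (154|349).
Factor out 2: 154 = 2·77. Since 349 ≡ 5 (mod 8), (2|349) = -1. Now have -(77|349).
77 ≡ 1 (mod 4), so quadratic reciprocity gives (77|349) = (349|77). Reduce: 349 ≡ 41 (mod 77). Now have -(41|77).
41 ≡ 1 (mod 4), so quadratic reciprocity gives (41|77) = (77|41). Reduce: 77 ≡ 36 (mod 41). Now have -(36|41).
Factor out 2: 36 = 2^2·9. Since 41 ≡ 1 (mod 8), (2|41) = +1, and (2|41)^2 = +1. Now have -(9|41).
9 ≡ 1 (mod 4), so quadratic reciprocity gives (9|41) = (41|9). Reduce: 41 ≡ 5 (mod 9). Now have -(5|9).
5 ≡ 1 (mod 4), so quadratic reciprocity gives (5|9) = (9|5). Reduce: 9 ≡ 4 (mod 5). Now have -(4|5).
Factor out 2: 4 = 2^2. Since 5 ≡ 5 (mod 8), (2|5) = -1, and (2|5)^2 = +1. Now have -(1|5).
(1|5) = 1. Collecting the sign factors: -1.
The Legendre symbol is -1, so x^2 ≡ 349 (mod 503) has no solution.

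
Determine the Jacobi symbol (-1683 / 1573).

0

(-1683 / 1573)
  = (1463 / 1573)    [-1683 ≡ 1463 mod 1573]
  = (1573 / 1463)    [QR: 1573 ≡ 1 mod 4, sign kept]
  = (110 / 1463)    [1573 ≡ 110 mod 1463]
  = (55 / 1463)    [1463 ≡ 7 mod 8 ⇒ (2 / 1463) = +1]
  = -(1463 / 55)    [QR: both ≡ 3 mod 4, sign flips]
  = -(33 / 55)    [1463 ≡ 33 mod 55]
  = -(55 / 33)    [QR: 33 ≡ 1 mod 4, sign kept]
  = -(22 / 33)    [55 ≡ 22 mod 33]
  = -(11 / 33)    [33 ≡ 1 mod 8 ⇒ (2 / 33) = +1]
  = -(33 / 11)    [QR: 33 ≡ 1 mod 4, sign kept]
  = -(0 / 11)    [33 ≡ 0 mod 11]
  = 0    [numerator 0, gcd > 1]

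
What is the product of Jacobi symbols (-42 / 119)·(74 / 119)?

By multiplicativity, (-42·74 / 119) = (-42 / 119)·(74 / 119).
First factor (-42 / 119):
Reduce the numerator: -42 ≡ 77 (mod 119), so (-42 / 119) = (77 / 119).
77 ≡ 1 (mod 4), so quadratic reciprocity gives (77 / 119) = (119 / 77). Reduce: 119 ≡ 42 (mod 77). Now have (42 / 77).
Factor out 2: 42 = 2·21. Since 77 ≡ 5 (mod 8), (2 / 77) = -1. Now have -(21 / 77).
21 ≡ 1 (mod 4), so quadratic reciprocity gives (21 / 77) = (77 / 21). Reduce: 77 ≡ 14 (mod 21). Now have -(14 / 21).
Factor out 2: 14 = 2·7. Since 21 ≡ 5 (mod 8), (2 / 21) = -1. Now have (7 / 21).
21 ≡ 1 (mod 4), so quadratic reciprocity gives (7 / 21) = (21 / 7). Reduce: 21 ≡ 0 (mod 7). Now have (0 / 7).
The numerator is now 0 with denominator 7 > 1: the symbol is 0.
Second factor (74 / 119):
Factor out 2: 74 = 2·37. Since 119 ≡ 7 (mod 8), (2 / 119) = +1. Now have (37 / 119).
37 ≡ 1 (mod 4), so quadratic reciprocity gives (37 / 119) = (119 / 37). Reduce: 119 ≡ 8 (mod 37). Now have (8 / 37).
Factor out 2: 8 = 2^3. Since 37 ≡ 5 (mod 8), (2 / 37) = -1, and (2 / 37)^3 = -1. Now have -(1 / 37).
(1 / 37) = 1. Collecting the sign factors: -1.
Product: (0)·(-1) = 0.

0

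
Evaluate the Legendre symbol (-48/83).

(-48/83)
  = -(48/83)    [83 ≡ 3 mod 4 ⇒ (-1/83) = -1]
  = -(3/83)    [83 ≡ 3 mod 8 ⇒ (2/83)^4 = +1]
  = (83/3)    [QR: both ≡ 3 mod 4, sign flips]
  = (2/3)    [83 ≡ 2 mod 3]
  = -(1/3)    [3 ≡ 3 mod 8 ⇒ (2/3) = -1]
  = -1    [(1/3) = 1]

-1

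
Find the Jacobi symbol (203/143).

-1

Reduce the numerator: 203 ≡ 60 (mod 143), so (203/143) = (60/143).
Factor out 2: 60 = 2^2·15. Since 143 ≡ 7 (mod 8), (2/143) = +1, and (2/143)^2 = +1. Now have (15/143).
Both 15 ≡ 3 and 143 ≡ 3 (mod 4), so reciprocity gives (15/143) = -(143/15). Reduce: 143 ≡ 8 (mod 15). Now have -(8/15).
Factor out 2: 8 = 2^3. Since 15 ≡ 7 (mod 8), (2/15) = +1, and (2/15)^3 = +1. Now have -(1/15).
(1/15) = 1. Collecting the sign factors: -1.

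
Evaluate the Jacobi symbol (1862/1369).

(1862/1369)
  = (493/1369)    [1862 ≡ 493 mod 1369]
  = (1369/493)    [QR: 493 ≡ 1 mod 4, sign kept]
  = (383/493)    [1369 ≡ 383 mod 493]
  = (493/383)    [QR: 493 ≡ 1 mod 4, sign kept]
  = (110/383)    [493 ≡ 110 mod 383]
  = (55/383)    [383 ≡ 7 mod 8 ⇒ (2/383) = +1]
  = -(383/55)    [QR: both ≡ 3 mod 4, sign flips]
  = -(53/55)    [383 ≡ 53 mod 55]
  = -(55/53)    [QR: 53 ≡ 1 mod 4, sign kept]
  = -(2/53)    [55 ≡ 2 mod 53]
  = (1/53)    [53 ≡ 5 mod 8 ⇒ (2/53) = -1]
  = 1    [(1/53) = 1]

1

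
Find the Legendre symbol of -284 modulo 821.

1

(-284/821)
  = (284/821)    [821 ≡ 1 mod 4 ⇒ (-1/821) = +1]
  = (71/821)    [821 ≡ 5 mod 8 ⇒ (2/821)^2 = +1]
  = (821/71)    [QR: 821 ≡ 1 mod 4, sign kept]
  = (40/71)    [821 ≡ 40 mod 71]
  = (5/71)    [71 ≡ 7 mod 8 ⇒ (2/71)^3 = +1]
  = (71/5)    [QR: 5 ≡ 1 mod 4, sign kept]
  = (1/5)    [71 ≡ 1 mod 5]
  = 1    [(1/5) = 1]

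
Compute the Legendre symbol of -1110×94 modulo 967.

By multiplicativity, (-1110·94/967) = (-1110/967)·(94/967).
First factor (-1110/967):
(-1110/967)
  = (824/967)    [-1110 ≡ 824 mod 967]
  = (103/967)    [967 ≡ 7 mod 8 ⇒ (2/967)^3 = +1]
  = -(967/103)    [QR: both ≡ 3 mod 4, sign flips]
  = -(40/103)    [967 ≡ 40 mod 103]
  = -(5/103)    [103 ≡ 7 mod 8 ⇒ (2/103)^3 = +1]
  = -(103/5)    [QR: 5 ≡ 1 mod 4, sign kept]
  = -(3/5)    [103 ≡ 3 mod 5]
  = -(5/3)    [QR: 5 ≡ 1 mod 4, sign kept]
  = -(2/3)    [5 ≡ 2 mod 3]
  = (1/3)    [3 ≡ 3 mod 8 ⇒ (2/3) = -1]
  = 1    [(1/3) = 1]
Second factor (94/967):
(94/967)
  = (47/967)    [967 ≡ 7 mod 8 ⇒ (2/967) = +1]
  = -(967/47)    [QR: both ≡ 3 mod 4, sign flips]
  = -(27/47)    [967 ≡ 27 mod 47]
  = (47/27)    [QR: both ≡ 3 mod 4, sign flips]
  = (20/27)    [47 ≡ 20 mod 27]
  = (5/27)    [27 ≡ 3 mod 8 ⇒ (2/27)^2 = +1]
  = (27/5)    [QR: 5 ≡ 1 mod 4, sign kept]
  = (2/5)    [27 ≡ 2 mod 5]
  = -(1/5)    [5 ≡ 5 mod 8 ⇒ (2/5) = -1]
  = -1    [(1/5) = 1]
Product: (1)·(-1) = -1.

-1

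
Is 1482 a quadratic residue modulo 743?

(1482|743)
  = (739|743)    [1482 ≡ 739 mod 743]
  = -(743|739)    [QR: both ≡ 3 mod 4, sign flips]
  = -(4|739)    [743 ≡ 4 mod 739]
  = -(1|739)    [739 ≡ 3 mod 8 ⇒ (2|739)^2 = +1]
  = -1    [(1|739) = 1]
(1482|743) = -1, and 743 is prime, so 1482 is not a quadratic residue mod 743.

no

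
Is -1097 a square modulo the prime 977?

yes

(-1097/977)
  = (857/977)    [-1097 ≡ 857 mod 977]
  = (977/857)    [QR: 857 ≡ 1 mod 4, sign kept]
  = (120/857)    [977 ≡ 120 mod 857]
  = (15/857)    [857 ≡ 1 mod 8 ⇒ (2/857)^3 = +1]
  = (857/15)    [QR: 857 ≡ 1 mod 4, sign kept]
  = (2/15)    [857 ≡ 2 mod 15]
  = (1/15)    [15 ≡ 7 mod 8 ⇒ (2/15) = +1]
  = 1    [(1/15) = 1]
The Legendre symbol is 1, so x^2 ≡ -1097 (mod 977) has solution.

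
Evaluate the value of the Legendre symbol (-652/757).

-1

(-652/757)
  = (105/757)    [-652 ≡ 105 mod 757]
  = (757/105)    [QR: 105 ≡ 1 mod 4, sign kept]
  = (22/105)    [757 ≡ 22 mod 105]
  = (11/105)    [105 ≡ 1 mod 8 ⇒ (2/105) = +1]
  = (105/11)    [QR: 105 ≡ 1 mod 4, sign kept]
  = (6/11)    [105 ≡ 6 mod 11]
  = -(3/11)    [11 ≡ 3 mod 8 ⇒ (2/11) = -1]
  = (11/3)    [QR: both ≡ 3 mod 4, sign flips]
  = (2/3)    [11 ≡ 2 mod 3]
  = -(1/3)    [3 ≡ 3 mod 8 ⇒ (2/3) = -1]
  = -1    [(1/3) = 1]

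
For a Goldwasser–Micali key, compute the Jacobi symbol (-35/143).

(-35/143)
  = -(35/143)    [143 ≡ 3 mod 4 ⇒ (-1/143) = -1]
  = (143/35)    [QR: both ≡ 3 mod 4, sign flips]
  = (3/35)    [143 ≡ 3 mod 35]
  = -(35/3)    [QR: both ≡ 3 mod 4, sign flips]
  = -(2/3)    [35 ≡ 2 mod 3]
  = (1/3)    [3 ≡ 3 mod 8 ⇒ (2/3) = -1]
  = 1    [(1/3) = 1]

1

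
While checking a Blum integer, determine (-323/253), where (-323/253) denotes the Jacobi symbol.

1

(-323/253)
  = (183/253)    [-323 ≡ 183 mod 253]
  = (253/183)    [QR: 253 ≡ 1 mod 4, sign kept]
  = (70/183)    [253 ≡ 70 mod 183]
  = (35/183)    [183 ≡ 7 mod 8 ⇒ (2/183) = +1]
  = -(183/35)    [QR: both ≡ 3 mod 4, sign flips]
  = -(8/35)    [183 ≡ 8 mod 35]
  = (1/35)    [35 ≡ 3 mod 8 ⇒ (2/35)^3 = -1]
  = 1    [(1/35) = 1]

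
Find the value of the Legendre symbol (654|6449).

1

(654|6449)
  = (327|6449)    [6449 ≡ 1 mod 8 ⇒ (2|6449) = +1]
  = (6449|327)    [QR: 6449 ≡ 1 mod 4, sign kept]
  = (236|327)    [6449 ≡ 236 mod 327]
  = (59|327)    [327 ≡ 7 mod 8 ⇒ (2|327)^2 = +1]
  = -(327|59)    [QR: both ≡ 3 mod 4, sign flips]
  = -(32|59)    [327 ≡ 32 mod 59]
  = (1|59)    [59 ≡ 3 mod 8 ⇒ (2|59)^5 = -1]
  = 1    [(1|59) = 1]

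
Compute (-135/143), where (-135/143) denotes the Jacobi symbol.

1

(-135/143)
  = -(135/143)    [143 ≡ 3 mod 4 ⇒ (-1/143) = -1]
  = (143/135)    [QR: both ≡ 3 mod 4, sign flips]
  = (8/135)    [143 ≡ 8 mod 135]
  = (1/135)    [135 ≡ 7 mod 8 ⇒ (2/135)^3 = +1]
  = 1    [(1/135) = 1]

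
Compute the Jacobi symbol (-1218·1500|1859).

By multiplicativity, (-1218·1500|1859) = (-1218|1859)·(1500|1859).
First factor (-1218|1859):
(-1218|1859)
  = (641|1859)    [-1218 ≡ 641 mod 1859]
  = (1859|641)    [QR: 641 ≡ 1 mod 4, sign kept]
  = (577|641)    [1859 ≡ 577 mod 641]
  = (641|577)    [QR: 577 ≡ 1 mod 4, sign kept]
  = (64|577)    [641 ≡ 64 mod 577]
  = (1|577)    [577 ≡ 1 mod 8 ⇒ (2|577)^6 = +1]
  = 1    [(1|577) = 1]
Second factor (1500|1859):
(1500|1859)
  = (375|1859)    [1859 ≡ 3 mod 8 ⇒ (2|1859)^2 = +1]
  = -(1859|375)    [QR: both ≡ 3 mod 4, sign flips]
  = -(359|375)    [1859 ≡ 359 mod 375]
  = (375|359)    [QR: both ≡ 3 mod 4, sign flips]
  = (16|359)    [375 ≡ 16 mod 359]
  = (1|359)    [359 ≡ 7 mod 8 ⇒ (2|359)^4 = +1]
  = 1    [(1|359) = 1]
Product: (1)·(1) = 1.

1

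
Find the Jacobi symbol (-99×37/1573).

By multiplicativity, (-99·37/1573) = (-99/1573)·(37/1573).
First factor (-99/1573):
Reduce the numerator: -99 ≡ 1474 (mod 1573), so (-99/1573) = (1474/1573).
Factor out 2: 1474 = 2·737. Since 1573 ≡ 5 (mod 8), (2/1573) = -1. Now have -(737/1573).
737 ≡ 1 (mod 4), so quadratic reciprocity gives (737/1573) = (1573/737). Reduce: 1573 ≡ 99 (mod 737). Now have -(99/737).
737 ≡ 1 (mod 4), so quadratic reciprocity gives (99/737) = (737/99). Reduce: 737 ≡ 44 (mod 99). Now have -(44/99).
Factor out 2: 44 = 2^2·11. Since 99 ≡ 3 (mod 8), (2/99) = -1, and (2/99)^2 = +1. Now have -(11/99).
Both 11 ≡ 3 and 99 ≡ 3 (mod 4), so reciprocity gives (11/99) = -(99/11). Reduce: 99 ≡ 0 (mod 11). Now have (0/11).
The numerator is now 0 with denominator 11 > 1: the symbol is 0.
Second factor (37/1573):
37 ≡ 1 (mod 4), so quadratic reciprocity gives (37/1573) = (1573/37). Reduce: 1573 ≡ 19 (mod 37). Now have (19/37).
37 ≡ 1 (mod 4), so quadratic reciprocity gives (19/37) = (37/19). Reduce: 37 ≡ 18 (mod 19). Now have (18/19).
Factor out 2: 18 = 2·9. Since 19 ≡ 3 (mod 8), (2/19) = -1. Now have -(9/19).
9 ≡ 1 (mod 4), so quadratic reciprocity gives (9/19) = (19/9). Reduce: 19 ≡ 1 (mod 9). Now have -(1/9).
(1/9) = 1. Collecting the sign factors: -1.
Product: (0)·(-1) = 0.

0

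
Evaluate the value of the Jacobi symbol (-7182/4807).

0

Pull out -1: (-7182/4807) = (-1/4807)·(7182/4807). Since 4807 ≡ 3 (mod 4), (-1/4807) = -1. Now have -(7182/4807).
Reduce the numerator: 7182 ≡ 2375 (mod 4807), so (7182/4807) = (2375/4807).
Both 2375 ≡ 3 and 4807 ≡ 3 (mod 4), so reciprocity gives (2375/4807) = -(4807/2375). Reduce: 4807 ≡ 57 (mod 2375). Now have (57/2375).
57 ≡ 1 (mod 4), so quadratic reciprocity gives (57/2375) = (2375/57). Reduce: 2375 ≡ 38 (mod 57). Now have (38/57).
Factor out 2: 38 = 2·19. Since 57 ≡ 1 (mod 8), (2/57) = +1. Now have (19/57).
57 ≡ 1 (mod 4), so quadratic reciprocity gives (19/57) = (57/19). Reduce: 57 ≡ 0 (mod 19). Now have (0/19).
The numerator is now 0 with denominator 19 > 1: the symbol is 0.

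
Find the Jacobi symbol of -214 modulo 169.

Reduce the numerator: -214 ≡ 124 (mod 169), so (-214|169) = (124|169).
Factor out 2: 124 = 2^2·31. Since 169 ≡ 1 (mod 8), (2|169) = +1, and (2|169)^2 = +1. Now have (31|169).
169 ≡ 1 (mod 4), so quadratic reciprocity gives (31|169) = (169|31). Reduce: 169 ≡ 14 (mod 31). Now have (14|31).
Factor out 2: 14 = 2·7. Since 31 ≡ 7 (mod 8), (2|31) = +1. Now have (7|31).
Both 7 ≡ 3 and 31 ≡ 3 (mod 4), so reciprocity gives (7|31) = -(31|7). Reduce: 31 ≡ 3 (mod 7). Now have -(3|7).
Both 3 ≡ 3 and 7 ≡ 3 (mod 4), so reciprocity gives (3|7) = -(7|3). Reduce: 7 ≡ 1 (mod 3). Now have (1|3).
(1|3) = 1. Collecting the sign factors: 1.

1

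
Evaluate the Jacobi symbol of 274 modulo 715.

-1

(274/715)
  = -(137/715)    [715 ≡ 3 mod 8 ⇒ (2/715) = -1]
  = -(715/137)    [QR: 137 ≡ 1 mod 4, sign kept]
  = -(30/137)    [715 ≡ 30 mod 137]
  = -(15/137)    [137 ≡ 1 mod 8 ⇒ (2/137) = +1]
  = -(137/15)    [QR: 137 ≡ 1 mod 4, sign kept]
  = -(2/15)    [137 ≡ 2 mod 15]
  = -(1/15)    [15 ≡ 7 mod 8 ⇒ (2/15) = +1]
  = -1    [(1/15) = 1]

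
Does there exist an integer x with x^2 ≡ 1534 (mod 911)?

no

(1534|911)
  = (623|911)    [1534 ≡ 623 mod 911]
  = -(911|623)    [QR: both ≡ 3 mod 4, sign flips]
  = -(288|623)    [911 ≡ 288 mod 623]
  = -(9|623)    [623 ≡ 7 mod 8 ⇒ (2|623)^5 = +1]
  = -(623|9)    [QR: 9 ≡ 1 mod 4, sign kept]
  = -(2|9)    [623 ≡ 2 mod 9]
  = -(1|9)    [9 ≡ 1 mod 8 ⇒ (2|9) = +1]
  = -1    [(1|9) = 1]
The Legendre symbol is -1, so x^2 ≡ 1534 (mod 911) has no solution.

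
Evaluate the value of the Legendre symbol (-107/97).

(-107/97)
  = (87/97)    [-107 ≡ 87 mod 97]
  = (97/87)    [QR: 97 ≡ 1 mod 4, sign kept]
  = (10/87)    [97 ≡ 10 mod 87]
  = (5/87)    [87 ≡ 7 mod 8 ⇒ (2/87) = +1]
  = (87/5)    [QR: 5 ≡ 1 mod 4, sign kept]
  = (2/5)    [87 ≡ 2 mod 5]
  = -(1/5)    [5 ≡ 5 mod 8 ⇒ (2/5) = -1]
  = -1    [(1/5) = 1]

-1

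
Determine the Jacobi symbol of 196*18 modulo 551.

By multiplicativity, (196·18 / 551) = (196 / 551)·(18 / 551).
First factor (196 / 551):
(196 / 551)
  = (49 / 551)    [551 ≡ 7 mod 8 ⇒ (2 / 551)^2 = +1]
  = (551 / 49)    [QR: 49 ≡ 1 mod 4, sign kept]
  = (12 / 49)    [551 ≡ 12 mod 49]
  = (3 / 49)    [49 ≡ 1 mod 8 ⇒ (2 / 49)^2 = +1]
  = (49 / 3)    [QR: 49 ≡ 1 mod 4, sign kept]
  = (1 / 3)    [49 ≡ 1 mod 3]
  = 1    [(1 / 3) = 1]
Second factor (18 / 551):
(18 / 551)
  = (9 / 551)    [551 ≡ 7 mod 8 ⇒ (2 / 551) = +1]
  = (551 / 9)    [QR: 9 ≡ 1 mod 4, sign kept]
  = (2 / 9)    [551 ≡ 2 mod 9]
  = (1 / 9)    [9 ≡ 1 mod 8 ⇒ (2 / 9) = +1]
  = 1    [(1 / 9) = 1]
Product: (1)·(1) = 1.

1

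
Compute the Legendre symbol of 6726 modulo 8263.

(6726|8263)
  = (3363|8263)    [8263 ≡ 7 mod 8 ⇒ (2|8263) = +1]
  = -(8263|3363)    [QR: both ≡ 3 mod 4, sign flips]
  = -(1537|3363)    [8263 ≡ 1537 mod 3363]
  = -(3363|1537)    [QR: 1537 ≡ 1 mod 4, sign kept]
  = -(289|1537)    [3363 ≡ 289 mod 1537]
  = -(1537|289)    [QR: 289 ≡ 1 mod 4, sign kept]
  = -(92|289)    [1537 ≡ 92 mod 289]
  = -(23|289)    [289 ≡ 1 mod 8 ⇒ (2|289)^2 = +1]
  = -(289|23)    [QR: 289 ≡ 1 mod 4, sign kept]
  = -(13|23)    [289 ≡ 13 mod 23]
  = -(23|13)    [QR: 13 ≡ 1 mod 4, sign kept]
  = -(10|13)    [23 ≡ 10 mod 13]
  = (5|13)    [13 ≡ 5 mod 8 ⇒ (2|13) = -1]
  = (13|5)    [QR: 5 ≡ 1 mod 4, sign kept]
  = (3|5)    [13 ≡ 3 mod 5]
  = (5|3)    [QR: 5 ≡ 1 mod 4, sign kept]
  = (2|3)    [5 ≡ 2 mod 3]
  = -(1|3)    [3 ≡ 3 mod 8 ⇒ (2|3) = -1]
  = -1    [(1|3) = 1]

-1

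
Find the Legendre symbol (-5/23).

Reduce the numerator: -5 ≡ 18 (mod 23), so (-5/23) = (18/23).
Factor out 2: 18 = 2·9. Since 23 ≡ 7 (mod 8), (2/23) = +1. Now have (9/23).
9 ≡ 1 (mod 4), so quadratic reciprocity gives (9/23) = (23/9). Reduce: 23 ≡ 5 (mod 9). Now have (5/9).
5 ≡ 1 (mod 4), so quadratic reciprocity gives (5/9) = (9/5). Reduce: 9 ≡ 4 (mod 5). Now have (4/5).
Factor out 2: 4 = 2^2. Since 5 ≡ 5 (mod 8), (2/5) = -1, and (2/5)^2 = +1. Now have (1/5).
(1/5) = 1. Collecting the sign factors: 1.

1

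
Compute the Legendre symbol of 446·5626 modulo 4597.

-1

By multiplicativity, (446·5626 / 4597) = (446 / 4597)·(5626 / 4597).
First factor (446 / 4597):
Factor out 2: 446 = 2·223. Since 4597 ≡ 5 (mod 8), (2 / 4597) = -1. Now have -(223 / 4597).
4597 ≡ 1 (mod 4), so quadratic reciprocity gives (223 / 4597) = (4597 / 223). Reduce: 4597 ≡ 137 (mod 223). Now have -(137 / 223).
137 ≡ 1 (mod 4), so quadratic reciprocity gives (137 / 223) = (223 / 137). Reduce: 223 ≡ 86 (mod 137). Now have -(86 / 137).
Factor out 2: 86 = 2·43. Since 137 ≡ 1 (mod 8), (2 / 137) = +1. Now have -(43 / 137).
137 ≡ 1 (mod 4), so quadratic reciprocity gives (43 / 137) = (137 / 43). Reduce: 137 ≡ 8 (mod 43). Now have -(8 / 43).
Factor out 2: 8 = 2^3. Since 43 ≡ 3 (mod 8), (2 / 43) = -1, and (2 / 43)^3 = -1. Now have (1 / 43).
(1 / 43) = 1. Collecting the sign factors: 1.
Second factor (5626 / 4597):
Reduce the numerator: 5626 ≡ 1029 (mod 4597), so (5626 / 4597) = (1029 / 4597).
1029 ≡ 1 (mod 4), so quadratic reciprocity gives (1029 / 4597) = (4597 / 1029). Reduce: 4597 ≡ 481 (mod 1029). Now have (481 / 1029).
481 ≡ 1 (mod 4), so quadratic reciprocity gives (481 / 1029) = (1029 / 481). Reduce: 1029 ≡ 67 (mod 481). Now have (67 / 481).
481 ≡ 1 (mod 4), so quadratic reciprocity gives (67 / 481) = (481 / 67). Reduce: 481 ≡ 12 (mod 67). Now have (12 / 67).
Factor out 2: 12 = 2^2·3. Since 67 ≡ 3 (mod 8), (2 / 67) = -1, and (2 / 67)^2 = +1. Now have (3 / 67).
Both 3 ≡ 3 and 67 ≡ 3 (mod 4), so reciprocity gives (3 / 67) = -(67 / 3). Reduce: 67 ≡ 1 (mod 3). Now have -(1 / 3).
(1 / 3) = 1. Collecting the sign factors: -1.
Product: (1)·(-1) = -1.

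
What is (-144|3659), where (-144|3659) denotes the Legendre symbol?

-1

Reduce the numerator: -144 ≡ 3515 (mod 3659), so (-144|3659) = (3515|3659).
Both 3515 ≡ 3 and 3659 ≡ 3 (mod 4), so reciprocity gives (3515|3659) = -(3659|3515). Reduce: 3659 ≡ 144 (mod 3515). Now have -(144|3515).
Factor out 2: 144 = 2^4·9. Since 3515 ≡ 3 (mod 8), (2|3515) = -1, and (2|3515)^4 = +1. Now have -(9|3515).
9 ≡ 1 (mod 4), so quadratic reciprocity gives (9|3515) = (3515|9). Reduce: 3515 ≡ 5 (mod 9). Now have -(5|9).
5 ≡ 1 (mod 4), so quadratic reciprocity gives (5|9) = (9|5). Reduce: 9 ≡ 4 (mod 5). Now have -(4|5).
Factor out 2: 4 = 2^2. Since 5 ≡ 5 (mod 8), (2|5) = -1, and (2|5)^2 = +1. Now have -(1|5).
(1|5) = 1. Collecting the sign factors: -1.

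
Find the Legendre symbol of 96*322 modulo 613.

By multiplicativity, (96·322/613) = (96/613)·(322/613).
First factor (96/613):
Factor out 2: 96 = 2^5·3. Since 613 ≡ 5 (mod 8), (2/613) = -1, and (2/613)^5 = -1. Now have -(3/613).
613 ≡ 1 (mod 4), so quadratic reciprocity gives (3/613) = (613/3). Reduce: 613 ≡ 1 (mod 3). Now have -(1/3).
(1/3) = 1. Collecting the sign factors: -1.
Second factor (322/613):
Factor out 2: 322 = 2·161. Since 613 ≡ 5 (mod 8), (2/613) = -1. Now have -(161/613).
161 ≡ 1 (mod 4), so quadratic reciprocity gives (161/613) = (613/161). Reduce: 613 ≡ 130 (mod 161). Now have -(130/161).
Factor out 2: 130 = 2·65. Since 161 ≡ 1 (mod 8), (2/161) = +1. Now have -(65/161).
65 ≡ 1 (mod 4), so quadratic reciprocity gives (65/161) = (161/65). Reduce: 161 ≡ 31 (mod 65). Now have -(31/65).
65 ≡ 1 (mod 4), so quadratic reciprocity gives (31/65) = (65/31). Reduce: 65 ≡ 3 (mod 31). Now have -(3/31).
Both 3 ≡ 3 and 31 ≡ 3 (mod 4), so reciprocity gives (3/31) = -(31/3). Reduce: 31 ≡ 1 (mod 3). Now have (1/3).
(1/3) = 1. Collecting the sign factors: 1.
Product: (-1)·(1) = -1.

-1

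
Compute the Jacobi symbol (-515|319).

-1

Reduce the numerator: -515 ≡ 123 (mod 319), so (-515|319) = (123|319).
Both 123 ≡ 3 and 319 ≡ 3 (mod 4), so reciprocity gives (123|319) = -(319|123). Reduce: 319 ≡ 73 (mod 123). Now have -(73|123).
73 ≡ 1 (mod 4), so quadratic reciprocity gives (73|123) = (123|73). Reduce: 123 ≡ 50 (mod 73). Now have -(50|73).
Factor out 2: 50 = 2·25. Since 73 ≡ 1 (mod 8), (2|73) = +1. Now have -(25|73).
25 ≡ 1 (mod 4), so quadratic reciprocity gives (25|73) = (73|25). Reduce: 73 ≡ 23 (mod 25). Now have -(23|25).
25 ≡ 1 (mod 4), so quadratic reciprocity gives (23|25) = (25|23). Reduce: 25 ≡ 2 (mod 23). Now have -(2|23).
Factor out 2: 2 = 2. Since 23 ≡ 7 (mod 8), (2|23) = +1. Now have -(1|23).
(1|23) = 1. Collecting the sign factors: -1.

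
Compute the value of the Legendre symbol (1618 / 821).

(1618 / 821)
  = (797 / 821)    [1618 ≡ 797 mod 821]
  = (821 / 797)    [QR: 797 ≡ 1 mod 4, sign kept]
  = (24 / 797)    [821 ≡ 24 mod 797]
  = -(3 / 797)    [797 ≡ 5 mod 8 ⇒ (2 / 797)^3 = -1]
  = -(797 / 3)    [QR: 797 ≡ 1 mod 4, sign kept]
  = -(2 / 3)    [797 ≡ 2 mod 3]
  = (1 / 3)    [3 ≡ 3 mod 8 ⇒ (2 / 3) = -1]
  = 1    [(1 / 3) = 1]

1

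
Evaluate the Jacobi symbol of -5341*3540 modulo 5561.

1

By multiplicativity, (-5341·3540/5561) = (-5341/5561)·(3540/5561).
First factor (-5341/5561):
Reduce the numerator: -5341 ≡ 220 (mod 5561), so (-5341/5561) = (220/5561).
Factor out 2: 220 = 2^2·55. Since 5561 ≡ 1 (mod 8), (2/5561) = +1, and (2/5561)^2 = +1. Now have (55/5561).
5561 ≡ 1 (mod 4), so quadratic reciprocity gives (55/5561) = (5561/55). Reduce: 5561 ≡ 6 (mod 55). Now have (6/55).
Factor out 2: 6 = 2·3. Since 55 ≡ 7 (mod 8), (2/55) = +1. Now have (3/55).
Both 3 ≡ 3 and 55 ≡ 3 (mod 4), so reciprocity gives (3/55) = -(55/3). Reduce: 55 ≡ 1 (mod 3). Now have -(1/3).
(1/3) = 1. Collecting the sign factors: -1.
Second factor (3540/5561):
Factor out 2: 3540 = 2^2·885. Since 5561 ≡ 1 (mod 8), (2/5561) = +1, and (2/5561)^2 = +1. Now have (885/5561).
885 ≡ 1 (mod 4), so quadratic reciprocity gives (885/5561) = (5561/885). Reduce: 5561 ≡ 251 (mod 885). Now have (251/885).
885 ≡ 1 (mod 4), so quadratic reciprocity gives (251/885) = (885/251). Reduce: 885 ≡ 132 (mod 251). Now have (132/251).
Factor out 2: 132 = 2^2·33. Since 251 ≡ 3 (mod 8), (2/251) = -1, and (2/251)^2 = +1. Now have (33/251).
33 ≡ 1 (mod 4), so quadratic reciprocity gives (33/251) = (251/33). Reduce: 251 ≡ 20 (mod 33). Now have (20/33).
Factor out 2: 20 = 2^2·5. Since 33 ≡ 1 (mod 8), (2/33) = +1, and (2/33)^2 = +1. Now have (5/33).
5 ≡ 1 (mod 4), so quadratic reciprocity gives (5/33) = (33/5). Reduce: 33 ≡ 3 (mod 5). Now have (3/5).
5 ≡ 1 (mod 4), so quadratic reciprocity gives (3/5) = (5/3). Reduce: 5 ≡ 2 (mod 3). Now have (2/3).
Factor out 2: 2 = 2. Since 3 ≡ 3 (mod 8), (2/3) = -1. Now have -(1/3).
(1/3) = 1. Collecting the sign factors: -1.
Product: (-1)·(-1) = 1.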